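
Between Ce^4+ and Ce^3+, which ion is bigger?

Same element, different charge: the more highly charged cation has fewer electrons and a greater effective nuclear charge per electron, making Ce^4+ the smallest.

Ce^3+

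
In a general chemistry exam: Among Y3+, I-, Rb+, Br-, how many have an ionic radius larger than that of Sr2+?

3

Work out protons and electrons: Y3+: 36 e⁻, Z=39, Sr2+: 36 e⁻, Z=38, Rb+: 36 e⁻, Z=37, Br-: 36 e⁻, Z=35, I-: 54 e⁻, Z=53. Y3+ < Sr2+ (isoelectronic, higher Z=39 is smaller); Sr2+ < Rb+ (both 36 e⁻, Z=38>37); Rb+ < Br- (both 36 e⁻, Z=37>35); Br- < I- (same group, period 4 vs 5).
Overall: Y3+ < Sr2+ < Rb+ < Br- < I-. Sr2+ has 1 below it and 3 above. Count: 3.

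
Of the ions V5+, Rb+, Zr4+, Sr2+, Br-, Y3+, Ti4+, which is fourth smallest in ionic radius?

Y3+

Electron counts and nuclear charges: V5+ has 18 e⁻ (Z=23), Ti4+ has 18 e⁻ (Z=22), Zr4+ has 36 e⁻ (Z=40), Y3+ has 36 e⁻ (Z=39), Sr2+ has 36 e⁻ (Z=38), Rb+ has 36 e⁻ (Z=37), Br- has 36 e⁻ (Z=35). V5+ < Ti4+ (both 18 e⁻, Z=23>22); Ti4+ < Zr4+ (same group, 1 shell fewer); Zr4+ < Y3+ (isoelectronic, higher Z=40 is smaller); Y3+ < Sr2+ (both 36 e⁻, Z=39>38); Sr2+ < Rb+ (isoelectronic, higher Z=38 is smaller); Rb+ < Br- (both 36 e⁻, Z=37>35).
So the order is V5+ < Ti4+ < Zr4+ < Y3+ < Sr2+ < Rb+ < Br-; the 4th-smallest ion is Y3+.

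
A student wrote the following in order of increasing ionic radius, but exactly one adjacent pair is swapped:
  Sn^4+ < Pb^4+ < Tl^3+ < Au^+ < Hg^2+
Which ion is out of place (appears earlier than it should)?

Au^+

Compare adjacent ions: they are isoelectronic (78 e⁻) and Hg has more protons than Au (80 vs 79), making Hg^2+ smaller — yet in this increasing list Au^+ sits before Hg^2+. Nothing else is reversed, so Au^+ should move one place to the right.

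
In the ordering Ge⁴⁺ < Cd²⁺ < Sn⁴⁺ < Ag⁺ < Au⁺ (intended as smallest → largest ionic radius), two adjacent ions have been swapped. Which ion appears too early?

Cd²⁺

Check each adjacent pair. Cd²⁺ and Sn⁴⁺ are reversed: both have 46 electrons but Z(Sn)=50 > Z(Cd)=48, so Sn⁴⁺ should be the smaller of the two. No other neighbouring pair contradicts the periodic trends, so Cd²⁺ is the ion listed too early.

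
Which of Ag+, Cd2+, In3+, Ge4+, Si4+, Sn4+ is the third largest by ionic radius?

In3+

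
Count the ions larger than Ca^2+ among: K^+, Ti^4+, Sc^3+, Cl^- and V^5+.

These species are isoelectronic with 18 electrons. The only difference is the number of protons: V^5+ (Z=23), Ti^4+ (Z=22), Sc^3+ (Z=21), Ca^2+ (Z=20), K^+ (Z=19), Cl^- (Z=17). The strongest nuclear pull (V^5+) gives the smallest ion.
Ordering all of them (including Ca^2+) by radius gives V^5+ < Ti^4+ < Sc^3+ < Ca^2+ < K^+ < Cl^-. Count: 2.

2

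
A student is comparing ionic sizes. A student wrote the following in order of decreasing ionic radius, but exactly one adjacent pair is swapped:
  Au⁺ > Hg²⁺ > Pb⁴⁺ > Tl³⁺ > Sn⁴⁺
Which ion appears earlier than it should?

Pb⁴⁺

Compare adjacent ions: Pb⁴⁺ and Tl³⁺ share 78 electrons; the higher nuclear charge on Pb (Z=82) contracts it more, so Pb⁴⁺ < Tl³⁺ — yet in this decreasing list Pb⁴⁺ sits before Tl³⁺. Nothing else is reversed, so Pb⁴⁺ should move one place to the right.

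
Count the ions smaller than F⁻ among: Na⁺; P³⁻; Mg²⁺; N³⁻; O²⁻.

2

First list Z and electron count for each: Mg²⁺ (Z=12, 10 e⁻), Na⁺ (Z=11, 10 e⁻), F⁻ (Z=9, 10 e⁻), O²⁻ (Z=8, 10 e⁻), N³⁻ (Z=7, 10 e⁻), P³⁻ (Z=15, 18 e⁻). Mg²⁺ < Na⁺ (isoelectronic, higher Z=12 is smaller); Na⁺ < F⁻ (isoelectronic, higher Z=11 is smaller); F⁻ < O²⁻ (isoelectronic, higher Z=9 is smaller); O²⁻ < N³⁻ (isoelectronic, higher Z=8 is smaller); N³⁻ < P³⁻ (same group, period 2 vs 3).
Relative to F⁻, the ions that are smaller are Mg²⁺, Na⁺. So 2 are smaller.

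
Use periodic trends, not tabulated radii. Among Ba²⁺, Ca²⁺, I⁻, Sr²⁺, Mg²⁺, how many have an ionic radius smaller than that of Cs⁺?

4

First list Z and electron count for each: Mg²⁺: 10 e⁻, Z=12, Ca²⁺: 18 e⁻, Z=20, Sr²⁺: 36 e⁻, Z=38, Ba²⁺: 54 e⁻, Z=56, Cs⁺: 54 e⁻, Z=55, I⁻: 54 e⁻, Z=53. Mg²⁺ < Ca²⁺ (same group, period 3 vs 4); Ca²⁺ < Sr²⁺ (same group, 1 shell fewer); Sr²⁺ < Ba²⁺ (same group, period 5 vs 6); Ba²⁺ < Cs⁺ (both 54 e⁻, Z=56>55); Cs⁺ < I⁻ (both 54 e⁻, Z=55>53).
Relative to Cs⁺, the ions that are smaller are Mg²⁺, Ca²⁺, Sr²⁺, Ba²⁺. So 4 are smaller.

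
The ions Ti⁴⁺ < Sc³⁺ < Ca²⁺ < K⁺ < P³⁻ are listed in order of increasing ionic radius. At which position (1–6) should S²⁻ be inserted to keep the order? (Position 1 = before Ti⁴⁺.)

These species are isoelectronic with 18 electrons. The only difference is the number of protons: Ti⁴⁺ (Z=22), Sc³⁺ (Z=21), Ca²⁺ (Z=20), K⁺ (Z=19), S²⁻ (Z=16), P³⁻ (Z=15). The strongest nuclear pull (Ti⁴⁺) gives the smallest ion.
The complete sequence is Ti⁴⁺ < Sc³⁺ < Ca²⁺ < K⁺ < S²⁻ < P³⁻. S²⁻ sits at position 5.

5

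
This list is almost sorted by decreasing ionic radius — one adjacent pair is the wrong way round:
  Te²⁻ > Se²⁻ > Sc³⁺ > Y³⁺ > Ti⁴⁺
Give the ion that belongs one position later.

Sc³⁺

The pair Sc³⁺, Y³⁺ is the wrong way round — Sc³⁺ and Y³⁺ are in one column with the same charge; the lighter period-4 ion has one fewer shell and is smaller. All other adjacent pairs agree with periodic trends, so Sc³⁺ is the misplaced ion.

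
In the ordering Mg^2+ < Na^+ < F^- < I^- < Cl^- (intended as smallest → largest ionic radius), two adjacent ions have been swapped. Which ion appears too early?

The pair I^-, Cl^- is the wrong way round — same group and charge — period 3 sits above period 5, so Cl^- is smaller. All other adjacent pairs agree with periodic trends, so I^- is the misplaced ion.

I^-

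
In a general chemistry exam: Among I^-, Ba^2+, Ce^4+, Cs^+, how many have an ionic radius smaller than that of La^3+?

These species are isoelectronic with 54 electrons. The only difference is the number of protons: Ce^4+ (Z=58), La^3+ (Z=57), Ba^2+ (Z=56), Cs^+ (Z=55), I^- (Z=53). The strongest nuclear pull (Ce^4+) gives the smallest ion.
Overall: Ce^4+ < La^3+ < Ba^2+ < Cs^+ < I^-. La^3+ has 1 below it and 3 above. So 1 is smaller.

1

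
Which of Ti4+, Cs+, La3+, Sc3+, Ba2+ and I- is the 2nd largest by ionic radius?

Tabulating Z and e⁻: Ti4+ has 18 e⁻ (Z=22), Sc3+ has 18 e⁻ (Z=21), La3+ has 54 e⁻ (Z=57), Ba2+ has 54 e⁻ (Z=56), Cs+ has 54 e⁻ (Z=55), I- has 54 e⁻ (Z=53). Ti4+ < Sc3+ (isoelectronic, higher Z=22 is smaller); Sc3+ < La3+ (same group, 2 shells fewer); La3+ < Ba2+ (both 54 e⁻, Z=57>56); Ba2+ < Cs+ (isoelectronic, higher Z=56 is smaller); Cs+ < I- (isoelectronic, higher Z=55 is smaller).
So the order is Ti4+ < Sc3+ < La3+ < Ba2+ < Cs+ < I-; the 2nd-largest ion is Cs+.

Cs+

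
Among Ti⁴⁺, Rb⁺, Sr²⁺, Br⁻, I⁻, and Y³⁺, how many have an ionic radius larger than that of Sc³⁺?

5

Ti⁴⁺ has 18 e⁻ (Z=22), Sc³⁺ has 18 e⁻ (Z=21), Y³⁺ has 36 e⁻ (Z=39), Sr²⁺ has 36 e⁻ (Z=38), Rb⁺ has 36 e⁻ (Z=37), Br⁻ has 36 e⁻ (Z=35), I⁻ has 54 e⁻ (Z=53). Ti⁴⁺ < Sc³⁺ (isoelectronic, higher Z=22 is smaller); Sc³⁺ < Y³⁺ (same group, 1 shell fewer); Y³⁺ < Sr²⁺ (isoelectronic, higher Z=39 is smaller); Sr²⁺ < Rb⁺ (both 36 e⁻, Z=38>37); Rb⁺ < Br⁻ (both 36 e⁻, Z=37>35); Br⁻ < I⁻ (same group, period 4 vs 5).
Ordering all of them (including Sc³⁺) by radius gives Ti⁴⁺ < Sc³⁺ < Y³⁺ < Sr²⁺ < Rb⁺ < Br⁻ < I⁻. That's 5.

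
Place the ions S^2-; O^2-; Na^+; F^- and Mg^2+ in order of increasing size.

Mg^2+ < Na^+ < F^- < O^2- < S^2-

Electron counts and nuclear charges: Mg^2+ has 10 e⁻ (Z=12), Na^+ has 10 e⁻ (Z=11), F^- has 10 e⁻ (Z=9), O^2- has 10 e⁻ (Z=8), S^2- has 18 e⁻ (Z=16). Mg^2+ < Na^+ (isoelectronic, higher Z=12 is smaller); Na^+ < F^- (isoelectronic, higher Z=11 is smaller); F^- < O^2- (isoelectronic, higher Z=9 is smaller); O^2- < S^2- (same group, 1 shell fewer).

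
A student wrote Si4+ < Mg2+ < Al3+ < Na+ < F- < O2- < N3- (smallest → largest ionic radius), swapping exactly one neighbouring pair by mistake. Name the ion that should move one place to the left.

Al3+

Check each adjacent pair. Mg2+ and Al3+ are reversed: both have 10 electrons but Z(Al)=13 > Z(Mg)=12, so Al3+ should be the smaller of the two. No other neighbouring pair contradicts the periodic trends, so Al3+ is the ion listed too late.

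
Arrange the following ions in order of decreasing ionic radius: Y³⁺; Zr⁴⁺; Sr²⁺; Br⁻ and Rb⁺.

All of these have 36 electrons (isoelectronic). With the same electron cloud, the ion with the most protons pulls it in tightest. Nuclear charges: Zr⁴⁺ (Z=40), Y³⁺ (Z=39), Sr²⁺ (Z=38), Rb⁺ (Z=37), Br⁻ (Z=35). Highest Z is smallest.

Br⁻ > Rb⁺ > Sr²⁺ > Y³⁺ > Zr⁴⁺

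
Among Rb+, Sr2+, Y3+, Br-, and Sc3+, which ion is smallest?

Sc3+

Electron counts and nuclear charges: Sc3+ has 18 e⁻ (Z=21), Y3+ has 36 e⁻ (Z=39), Sr2+ has 36 e⁻ (Z=38), Rb+ has 36 e⁻ (Z=37), Br- has 36 e⁻ (Z=35). Sc3+ < Y3+ (same group, period 4 vs 5); Y3+ < Sr2+ (both 36 e⁻, Z=39>38); Sr2+ < Rb+ (both 36 e⁻, Z=38>37); Rb+ < Br- (isoelectronic, higher Z=37 is smaller).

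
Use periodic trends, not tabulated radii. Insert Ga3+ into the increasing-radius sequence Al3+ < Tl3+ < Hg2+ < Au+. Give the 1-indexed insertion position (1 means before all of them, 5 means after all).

2

Work out protons and electrons: Al3+: 10 e⁻, Z=13, Ga3+: 28 e⁻, Z=31, Tl3+: 78 e⁻, Z=81, Hg2+: 78 e⁻, Z=80, Au+: 78 e⁻, Z=79. Al3+ < Ga3+ (same group, 1 shell fewer); Ga3+ < Tl3+ (same group, 2 shells fewer); Tl3+ < Hg2+ (isoelectronic, higher Z=81 is smaller); Hg2+ < Au+ (both 78 e⁻, Z=80>79).
With Ga3+ included the full order is Al3+ < Ga3+ < Tl3+ < Hg2+ < Au+, so it takes position 2.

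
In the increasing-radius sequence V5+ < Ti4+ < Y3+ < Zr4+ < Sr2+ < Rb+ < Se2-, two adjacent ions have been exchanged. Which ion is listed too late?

Zr4+

Scanning neighbour by neighbour, only Y3+/Zr4+ violates a trend: they are isoelectronic (36 e⁻) and Zr has more protons than Y (40 vs 39), making Zr4+ smaller. That makes Zr4+ the one sitting a position late relative to where it belongs.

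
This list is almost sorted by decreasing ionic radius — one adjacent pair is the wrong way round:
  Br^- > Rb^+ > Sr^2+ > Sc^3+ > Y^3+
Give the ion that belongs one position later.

The pair Sc^3+, Y^3+ is the wrong way round — both in group 3 with the same charge; Sc^3+ (period 4) has the smaller radius. All other adjacent pairs agree with periodic trends, so Sc^3+ is the misplaced ion.

Sc^3+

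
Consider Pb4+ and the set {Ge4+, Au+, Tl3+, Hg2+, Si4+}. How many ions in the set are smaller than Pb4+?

Tabulating Z and e⁻: Si4+ (Z=14, 10 e⁻), Ge4+ (Z=32, 28 e⁻), Pb4+ (Z=82, 78 e⁻), Tl3+ (Z=81, 78 e⁻), Hg2+ (Z=80, 78 e⁻), Au+ (Z=79, 78 e⁻). Si4+ < Ge4+ (same group, period 3 vs 4); Ge4+ < Pb4+ (same group, 2 shells fewer); Pb4+ < Tl3+ (isoelectronic, higher Z=82 is smaller); Tl3+ < Hg2+ (isoelectronic, higher Z=81 is smaller); Hg2+ < Au+ (both 78 e⁻, Z=80>79).
Placing each against Pb4+: smaller — Si4+, Ge4+; larger — Tl3+, Hg2+, Au+. Count: 2.

2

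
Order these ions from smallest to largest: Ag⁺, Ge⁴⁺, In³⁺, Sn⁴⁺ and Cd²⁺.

Tabulating Z and e⁻: Ge⁴⁺ (Z=32, 28 e⁻), Sn⁴⁺ (Z=50, 46 e⁻), In³⁺ (Z=49, 46 e⁻), Cd²⁺ (Z=48, 46 e⁻), Ag⁺ (Z=47, 46 e⁻). Ge⁴⁺ < Sn⁴⁺ (same group, 1 shell fewer); Sn⁴⁺ < In³⁺ (both 46 e⁻, Z=50>49); In³⁺ < Cd²⁺ (isoelectronic, higher Z=49 is smaller); Cd²⁺ < Ag⁺ (both 46 e⁻, Z=48>47).

Ge⁴⁺ < Sn⁴⁺ < In³⁺ < Cd²⁺ < Ag⁺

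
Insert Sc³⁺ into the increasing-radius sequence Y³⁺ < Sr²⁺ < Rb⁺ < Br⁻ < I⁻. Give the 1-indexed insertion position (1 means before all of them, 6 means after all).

1

Work out protons and electrons: Sc³⁺ (Z=21, 18 e⁻), Y³⁺ (Z=39, 36 e⁻), Sr²⁺ (Z=38, 36 e⁻), Rb⁺ (Z=37, 36 e⁻), Br⁻ (Z=35, 36 e⁻), I⁻ (Z=53, 54 e⁻). Sc³⁺ < Y³⁺ (same group, period 4 vs 5); Y³⁺ < Sr²⁺ (both 36 e⁻, Z=39>38); Sr²⁺ < Rb⁺ (both 36 e⁻, Z=38>37); Rb⁺ < Br⁻ (isoelectronic, higher Z=37 is smaller); Br⁻ < I⁻ (same group, period 4 vs 5).
With Sc³⁺ included the full order is Sc³⁺ < Y³⁺ < Sr²⁺ < Rb⁺ < Br⁻ < I⁻, so it takes position 1.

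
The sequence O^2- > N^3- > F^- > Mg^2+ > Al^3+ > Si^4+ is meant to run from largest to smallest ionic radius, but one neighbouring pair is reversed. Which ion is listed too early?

O^2-

Check each adjacent pair. O^2- and N^3- are reversed: they are isoelectronic (10 e⁻) and O has more protons than N (8 vs 7), making O^2- smaller. No other neighbouring pair contradicts the periodic trends, so O^2- is the ion listed too early.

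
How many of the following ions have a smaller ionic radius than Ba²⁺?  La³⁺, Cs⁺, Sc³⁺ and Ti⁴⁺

3

Electron counts and nuclear charges: Ti⁴⁺ has 18 e⁻ (Z=22), Sc³⁺ has 18 e⁻ (Z=21), La³⁺ has 54 e⁻ (Z=57), Ba²⁺ has 54 e⁻ (Z=56), Cs⁺ has 54 e⁻ (Z=55). Ti⁴⁺ < Sc³⁺ (both 18 e⁻, Z=22>21); Sc³⁺ < La³⁺ (same group, period 4 vs 6); La³⁺ < Ba²⁺ (both 54 e⁻, Z=57>56); Ba²⁺ < Cs⁺ (isoelectronic, higher Z=56 is smaller).
Overall: Ti⁴⁺ < Sc³⁺ < La³⁺ < Ba²⁺ < Cs⁺. Ba²⁺ has 3 below it and 1 above. So 3 are smaller.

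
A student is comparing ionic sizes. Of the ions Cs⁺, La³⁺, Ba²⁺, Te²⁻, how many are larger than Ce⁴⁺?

Each ion has 54 electrons. The ranking follows nuclear charge in reverse — greater Z gives a smaller radius. Ce⁴⁺ (Z=58), La³⁺ (Z=57), Ba²⁺ (Z=56), Cs⁺ (Z=55), Te²⁻ (Z=52).
Placing each against Ce⁴⁺: smaller — none; larger — La³⁺, Ba²⁺, Cs⁺, Te²⁻. Count: 4.

4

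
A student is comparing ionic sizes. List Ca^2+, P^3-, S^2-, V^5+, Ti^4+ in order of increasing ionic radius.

Each ion has 18 electrons. The ranking follows nuclear charge in reverse — greater Z gives a smaller radius. V^5+ (Z=23), Ti^4+ (Z=22), Ca^2+ (Z=20), S^2- (Z=16), P^3- (Z=15).

V^5+ < Ti^4+ < Ca^2+ < S^2- < P^3-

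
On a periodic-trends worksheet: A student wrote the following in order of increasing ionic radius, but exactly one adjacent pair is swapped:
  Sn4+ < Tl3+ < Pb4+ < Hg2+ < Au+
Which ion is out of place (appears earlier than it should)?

Tl3+

Check each adjacent pair. Tl3+ and Pb4+ are reversed: Pb4+ and Tl3+ share 78 electrons; the higher nuclear charge on Pb (Z=82) contracts it more, so Pb4+ < Tl3+. No other neighbouring pair contradicts the periodic trends, so Tl3+ is the ion listed too early.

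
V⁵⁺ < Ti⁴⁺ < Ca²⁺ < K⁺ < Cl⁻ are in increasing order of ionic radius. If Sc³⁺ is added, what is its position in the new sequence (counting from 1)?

3

These species are isoelectronic with 18 electrons. The only difference is the number of protons: V⁵⁺ (Z=23), Ti⁴⁺ (Z=22), Sc³⁺ (Z=21), Ca²⁺ (Z=20), K⁺ (Z=19), Cl⁻ (Z=17). The strongest nuclear pull (V⁵⁺) gives the smallest ion.
Merged order: V⁵⁺ < Ti⁴⁺ < Sc³⁺ < Ca²⁺ < K⁺ < Cl⁻ — Sc³⁺ is number 3.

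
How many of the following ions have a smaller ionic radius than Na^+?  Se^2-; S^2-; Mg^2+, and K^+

1

First list Z and electron count for each: Mg^2+: 10 e⁻, Z=12, Na^+: 10 e⁻, Z=11, K^+: 18 e⁻, Z=19, S^2-: 18 e⁻, Z=16, Se^2-: 36 e⁻, Z=34. Mg^2+ < Na^+ (both 10 e⁻, Z=12>11); Na^+ < K^+ (same group, 1 shell fewer); K^+ < S^2- (both 18 e⁻, Z=19>16); S^2- < Se^2- (same group, period 3 vs 4).
Ordering all of them (including Na^+) by radius gives Mg^2+ < Na^+ < K^+ < S^2- < Se^2-. Count: 1.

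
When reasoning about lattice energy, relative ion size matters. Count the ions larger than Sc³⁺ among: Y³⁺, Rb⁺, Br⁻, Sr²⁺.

Tabulating Z and e⁻: Sc³⁺ has 18 e⁻ (Z=21), Y³⁺ has 36 e⁻ (Z=39), Sr²⁺ has 36 e⁻ (Z=38), Rb⁺ has 36 e⁻ (Z=37), Br⁻ has 36 e⁻ (Z=35). Sc³⁺ < Y³⁺ (same group, 1 shell fewer); Y³⁺ < Sr²⁺ (both 36 e⁻, Z=39>38); Sr²⁺ < Rb⁺ (both 36 e⁻, Z=38>37); Rb⁺ < Br⁻ (both 36 e⁻, Z=37>35).
Relative to Sc³⁺, the ions that are larger are Y³⁺, Sr²⁺, Rb⁺, Br⁻. So 4 are larger.

4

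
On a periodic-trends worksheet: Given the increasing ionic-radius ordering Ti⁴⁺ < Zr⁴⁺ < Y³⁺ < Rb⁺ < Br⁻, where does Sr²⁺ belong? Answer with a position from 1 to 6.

Work out protons and electrons: Ti⁴⁺ has 18 e⁻ (Z=22), Zr⁴⁺ has 36 e⁻ (Z=40), Y³⁺ has 36 e⁻ (Z=39), Sr²⁺ has 36 e⁻ (Z=38), Rb⁺ has 36 e⁻ (Z=37), Br⁻ has 36 e⁻ (Z=35). Ti⁴⁺ < Zr⁴⁺ (same group, period 4 vs 5); Zr⁴⁺ < Y³⁺ (isoelectronic, higher Z=40 is smaller); Y³⁺ < Sr²⁺ (both 36 e⁻, Z=39>38); Sr²⁺ < Rb⁺ (isoelectronic, higher Z=38 is smaller); Rb⁺ < Br⁻ (isoelectronic, higher Z=37 is smaller).
Merged order: Ti⁴⁺ < Zr⁴⁺ < Y³⁺ < Sr²⁺ < Rb⁺ < Br⁻ — Sr²⁺ is number 4.

4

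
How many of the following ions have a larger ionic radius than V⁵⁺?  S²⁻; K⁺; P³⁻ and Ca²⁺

4

All of these have 18 electrons (isoelectronic). With the same electron cloud, the ion with the most protons pulls it in tightest. Nuclear charges: V⁵⁺ (Z=23), Ca²⁺ (Z=20), K⁺ (Z=19), S²⁻ (Z=16), P³⁻ (Z=15). Highest Z is smallest.
Ordering all of them (including V⁵⁺) by radius gives V⁵⁺ < Ca²⁺ < K⁺ < S²⁻ < P³⁻. That's 4.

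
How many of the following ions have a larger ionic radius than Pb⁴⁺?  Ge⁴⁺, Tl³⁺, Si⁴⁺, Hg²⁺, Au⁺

Electron counts and nuclear charges: Si⁴⁺: 10 e⁻, Z=14, Ge⁴⁺: 28 e⁻, Z=32, Pb⁴⁺: 78 e⁻, Z=82, Tl³⁺: 78 e⁻, Z=81, Hg²⁺: 78 e⁻, Z=80, Au⁺: 78 e⁻, Z=79. Si⁴⁺ < Ge⁴⁺ (same group, 1 shell fewer); Ge⁴⁺ < Pb⁴⁺ (same group, 2 shells fewer); Pb⁴⁺ < Tl³⁺ (isoelectronic, higher Z=82 is smaller); Tl³⁺ < Hg²⁺ (both 78 e⁻, Z=81>80); Hg²⁺ < Au⁺ (both 78 e⁻, Z=80>79).
Overall: Si⁴⁺ < Ge⁴⁺ < Pb⁴⁺ < Tl³⁺ < Hg²⁺ < Au⁺. Pb⁴⁺ has 2 below it and 3 above. Count: 3.

3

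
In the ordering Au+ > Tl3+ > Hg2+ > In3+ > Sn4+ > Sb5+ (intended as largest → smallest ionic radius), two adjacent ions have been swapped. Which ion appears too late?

Hg2+

Check each adjacent pair. Tl3+ and Hg2+ are reversed: both have 78 electrons but Z(Tl)=81 > Z(Hg)=80, so Tl3+ should be the smaller of the two. No other neighbouring pair contradicts the periodic trends, so Hg2+ is the ion listed too late.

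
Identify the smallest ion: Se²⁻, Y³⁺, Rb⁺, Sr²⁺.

Y³⁺

Each ion has 36 electrons. The ranking follows nuclear charge in reverse — greater Z gives a smaller radius. Y³⁺ (Z=39), Sr²⁺ (Z=38), Rb⁺ (Z=37), Se²⁻ (Z=34).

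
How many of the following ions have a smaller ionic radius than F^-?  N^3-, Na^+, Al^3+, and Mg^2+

3

These species are isoelectronic with 10 electrons. The only difference is the number of protons: Al^3+ (Z=13), Mg^2+ (Z=12), Na^+ (Z=11), F^- (Z=9), N^3- (Z=7). The strongest nuclear pull (Al^3+) gives the smallest ion.
Placing each against F^-: smaller — Al^3+, Mg^2+, Na^+; larger — N^3-. That's 3.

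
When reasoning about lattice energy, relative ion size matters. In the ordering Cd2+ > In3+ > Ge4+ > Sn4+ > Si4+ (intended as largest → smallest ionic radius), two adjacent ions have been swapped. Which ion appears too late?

The pair Ge4+, Sn4+ is the wrong way round — Ge4+ and Sn4+ are in one column with the same charge; the lighter period-4 ion has one fewer shell and is smaller. All other adjacent pairs agree with periodic trends, so Sn4+ is the misplaced ion.

Sn4+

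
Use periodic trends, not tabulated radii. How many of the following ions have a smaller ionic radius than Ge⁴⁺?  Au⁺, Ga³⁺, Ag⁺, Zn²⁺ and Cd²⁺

Work out protons and electrons: Ge⁴⁺ (Z=32, 28 e⁻), Ga³⁺ (Z=31, 28 e⁻), Zn²⁺ (Z=30, 28 e⁻), Cd²⁺ (Z=48, 46 e⁻), Ag⁺ (Z=47, 46 e⁻), Au⁺ (Z=79, 78 e⁻). Ge⁴⁺ < Ga³⁺ (both 28 e⁻, Z=32>31); Ga³⁺ < Zn²⁺ (isoelectronic, higher Z=31 is smaller); Zn²⁺ < Cd²⁺ (same group, period 4 vs 5); Cd²⁺ < Ag⁺ (both 46 e⁻, Z=48>47); Ag⁺ < Au⁺ (same group, 1 shell fewer).
Overall: Ge⁴⁺ < Ga³⁺ < Zn²⁺ < Cd²⁺ < Ag⁺ < Au⁺. Ge⁴⁺ has 0 below it and 5 above. So 0 are smaller.

0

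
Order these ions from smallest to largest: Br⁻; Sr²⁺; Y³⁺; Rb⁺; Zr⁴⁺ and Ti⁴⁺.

Work out protons and electrons: Ti⁴⁺ has 18 e⁻ (Z=22), Zr⁴⁺ has 36 e⁻ (Z=40), Y³⁺ has 36 e⁻ (Z=39), Sr²⁺ has 36 e⁻ (Z=38), Rb⁺ has 36 e⁻ (Z=37), Br⁻ has 36 e⁻ (Z=35). Ti⁴⁺ < Zr⁴⁺ (same group, period 4 vs 5); Zr⁴⁺ < Y³⁺ (isoelectronic, higher Z=40 is smaller); Y³⁺ < Sr²⁺ (both 36 e⁻, Z=39>38); Sr²⁺ < Rb⁺ (isoelectronic, higher Z=38 is smaller); Rb⁺ < Br⁻ (isoelectronic, higher Z=37 is smaller).

Ti⁴⁺ < Zr⁴⁺ < Y³⁺ < Sr²⁺ < Rb⁺ < Br⁻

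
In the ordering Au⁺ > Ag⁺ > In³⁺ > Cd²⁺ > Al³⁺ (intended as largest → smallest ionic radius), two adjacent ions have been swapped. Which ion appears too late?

The pair In³⁺, Cd²⁺ is the wrong way round — In³⁺ and Cd²⁺ share 46 electrons; the higher nuclear charge on In (Z=49) contracts it more, so In³⁺ < Cd²⁺. All other adjacent pairs agree with periodic trends, so Cd²⁺ is the misplaced ion.

Cd²⁺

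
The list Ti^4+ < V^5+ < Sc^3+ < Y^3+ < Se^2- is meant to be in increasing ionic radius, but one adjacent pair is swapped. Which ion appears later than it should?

Check each adjacent pair. Ti^4+ and V^5+ are reversed: V^5+ and Ti^4+ share 18 electrons; the higher nuclear charge on V (Z=23) contracts it more, so V^5+ < Ti^4+. No other neighbouring pair contradicts the periodic trends, so V^5+ is the ion listed too late.

V^5+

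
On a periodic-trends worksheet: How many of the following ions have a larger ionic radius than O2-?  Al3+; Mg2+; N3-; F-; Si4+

Each ion has 10 electrons. The ranking follows nuclear charge in reverse — greater Z gives a smaller radius. Si4+ (Z=14), Al3+ (Z=13), Mg2+ (Z=12), F- (Z=9), O2- (Z=8), N3- (Z=7).
Placing each against O2-: smaller — Si4+, Al3+, Mg2+, F-; larger — N3-. That's 1.

1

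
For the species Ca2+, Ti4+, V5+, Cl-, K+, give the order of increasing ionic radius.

These species are isoelectronic with 18 electrons. The only difference is the number of protons: V5+ (Z=23), Ti4+ (Z=22), Ca2+ (Z=20), K+ (Z=19), Cl- (Z=17). The strongest nuclear pull (V5+) gives the smallest ion.

V5+ < Ti4+ < Ca2+ < K+ < Cl-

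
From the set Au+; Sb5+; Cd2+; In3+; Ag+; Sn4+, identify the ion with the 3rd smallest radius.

Tabulating Z and e⁻: Sb5+: 46 e⁻, Z=51, Sn4+: 46 e⁻, Z=50, In3+: 46 e⁻, Z=49, Cd2+: 46 e⁻, Z=48, Ag+: 46 e⁻, Z=47, Au+: 78 e⁻, Z=79. Sb5+ < Sn4+ (both 46 e⁻, Z=51>50); Sn4+ < In3+ (isoelectronic, higher Z=50 is smaller); In3+ < Cd2+ (isoelectronic, higher Z=49 is smaller); Cd2+ < Ag+ (both 46 e⁻, Z=48>47); Ag+ < Au+ (same group, 1 shell fewer).
That gives Sb5+ < Sn4+ < In3+ < Cd2+ < Ag+ < Au+. From the smallest end, number 3 is In3+.

In3+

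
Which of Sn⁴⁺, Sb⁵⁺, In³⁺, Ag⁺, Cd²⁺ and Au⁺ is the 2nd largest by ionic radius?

Tabulating Z and e⁻: Sb⁵⁺ has 46 e⁻ (Z=51), Sn⁴⁺ has 46 e⁻ (Z=50), In³⁺ has 46 e⁻ (Z=49), Cd²⁺ has 46 e⁻ (Z=48), Ag⁺ has 46 e⁻ (Z=47), Au⁺ has 78 e⁻ (Z=79). Sb⁵⁺ < Sn⁴⁺ (both 46 e⁻, Z=51>50); Sn⁴⁺ < In³⁺ (both 46 e⁻, Z=50>49); In³⁺ < Cd²⁺ (both 46 e⁻, Z=49>48); Cd²⁺ < Ag⁺ (both 46 e⁻, Z=48>47); Ag⁺ < Au⁺ (same group, period 5 vs 6).
That gives Sb⁵⁺ < Sn⁴⁺ < In³⁺ < Cd²⁺ < Ag⁺ < Au⁺. From the largest end, number 2 is Ag⁺.

Ag⁺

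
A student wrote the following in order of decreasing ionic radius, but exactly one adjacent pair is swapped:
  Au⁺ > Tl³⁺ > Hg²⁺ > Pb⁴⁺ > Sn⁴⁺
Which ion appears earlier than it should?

The pair Tl³⁺, Hg²⁺ is the wrong way round — they are isoelectronic (78 e⁻) and Tl has more protons than Hg (81 vs 80), making Tl³⁺ smaller. All other adjacent pairs agree with periodic trends, so Tl³⁺ is the misplaced ion.

Tl³⁺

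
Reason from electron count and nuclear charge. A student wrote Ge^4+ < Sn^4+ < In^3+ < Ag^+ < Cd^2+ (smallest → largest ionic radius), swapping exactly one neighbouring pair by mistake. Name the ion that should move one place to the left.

Scanning neighbour by neighbour, only Ag^+/Cd^2+ violates a trend: both have 46 electrons but Z(Cd)=48 > Z(Ag)=47, so Cd^2+ should be the smaller of the two. That makes Cd^2+ the one sitting a position late relative to where it belongs.

Cd^2+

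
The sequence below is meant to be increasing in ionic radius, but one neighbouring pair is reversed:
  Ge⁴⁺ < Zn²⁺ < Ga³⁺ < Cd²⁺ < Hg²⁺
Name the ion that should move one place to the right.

Zn²⁺

Compare adjacent ions: they are isoelectronic (28 e⁻) and Ga has more protons than Zn (31 vs 30), making Ga³⁺ smaller — yet in this increasing list Zn²⁺ sits before Ga³⁺. Nothing else is reversed, so Zn²⁺ should move one place to the right.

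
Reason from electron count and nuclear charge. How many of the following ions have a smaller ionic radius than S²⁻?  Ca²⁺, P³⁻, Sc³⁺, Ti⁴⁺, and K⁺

4

All of these have 18 electrons (isoelectronic). With the same electron cloud, the ion with the most protons pulls it in tightest. Nuclear charges: Ti⁴⁺ (Z=22), Sc³⁺ (Z=21), Ca²⁺ (Z=20), K⁺ (Z=19), S²⁻ (Z=16), P³⁻ (Z=15). Highest Z is smallest.
Relative to S²⁻, the ions that are smaller are Ti⁴⁺, Sc³⁺, Ca²⁺, K⁺. So 4 are smaller.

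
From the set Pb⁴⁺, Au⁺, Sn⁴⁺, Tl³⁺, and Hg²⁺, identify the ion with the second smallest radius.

Electron counts and nuclear charges: Sn⁴⁺ (Z=50, 46 e⁻), Pb⁴⁺ (Z=82, 78 e⁻), Tl³⁺ (Z=81, 78 e⁻), Hg²⁺ (Z=80, 78 e⁻), Au⁺ (Z=79, 78 e⁻). Sn⁴⁺ < Pb⁴⁺ (same group, 1 shell fewer); Pb⁴⁺ < Tl³⁺ (isoelectronic, higher Z=82 is smaller); Tl³⁺ < Hg²⁺ (both 78 e⁻, Z=81>80); Hg²⁺ < Au⁺ (isoelectronic, higher Z=80 is smaller).
Ordering: Sn⁴⁺ < Pb⁴⁺ < Tl³⁺ < Hg²⁺ < Au⁺. The second smallest is Pb⁴⁺.

Pb⁴⁺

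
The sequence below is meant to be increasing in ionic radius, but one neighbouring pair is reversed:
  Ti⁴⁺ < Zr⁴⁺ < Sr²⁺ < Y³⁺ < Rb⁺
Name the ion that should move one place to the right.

The pair Sr²⁺, Y³⁺ is the wrong way round — both have 36 electrons but Z(Y)=39 > Z(Sr)=38, so Y³⁺ should be the smaller of the two. All other adjacent pairs agree with periodic trends, so Sr²⁺ is the misplaced ion.

Sr²⁺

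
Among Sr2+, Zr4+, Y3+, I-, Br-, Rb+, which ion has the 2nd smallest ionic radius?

Y3+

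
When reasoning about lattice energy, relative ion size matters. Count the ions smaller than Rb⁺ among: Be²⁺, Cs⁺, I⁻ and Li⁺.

2

First list Z and electron count for each: Be²⁺ (Z=4, 2 e⁻), Li⁺ (Z=3, 2 e⁻), Rb⁺ (Z=37, 36 e⁻), Cs⁺ (Z=55, 54 e⁻), I⁻ (Z=53, 54 e⁻). Be²⁺ < Li⁺ (isoelectronic, higher Z=4 is smaller); Li⁺ < Rb⁺ (same group, period 2 vs 5); Rb⁺ < Cs⁺ (same group, 1 shell fewer); Cs⁺ < I⁻ (both 54 e⁻, Z=55>53).
Overall: Be²⁺ < Li⁺ < Rb⁺ < Cs⁺ < I⁻. Rb⁺ has 2 below it and 2 above. So 2 are smaller.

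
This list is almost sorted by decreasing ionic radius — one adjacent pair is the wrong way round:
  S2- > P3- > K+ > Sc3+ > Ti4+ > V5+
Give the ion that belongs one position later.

S2-

Scanning neighbour by neighbour, only S2-/P3- violates a trend: both have 18 electrons but Z(S)=16 > Z(P)=15, so S2- should be the smaller of the two. That makes S2- the one sitting a position early relative to where it belongs.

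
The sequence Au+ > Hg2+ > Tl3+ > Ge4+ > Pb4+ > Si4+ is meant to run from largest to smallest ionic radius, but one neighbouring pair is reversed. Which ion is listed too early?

Ge4+

Compare adjacent ions: Ge4+ and Pb4+ are in one column with the same charge; the lighter period-4 ion has 2 fewer shells and is smaller — yet in this decreasing list Ge4+ sits before Pb4+. Nothing else is reversed, so Ge4+ should move one place to the right.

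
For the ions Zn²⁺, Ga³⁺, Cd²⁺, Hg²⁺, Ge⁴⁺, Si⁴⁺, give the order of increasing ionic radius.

Si⁴⁺ < Ge⁴⁺ < Ga³⁺ < Zn²⁺ < Cd²⁺ < Hg²⁺

Tabulating Z and e⁻: Si⁴⁺: 10 e⁻, Z=14, Ge⁴⁺: 28 e⁻, Z=32, Ga³⁺: 28 e⁻, Z=31, Zn²⁺: 28 e⁻, Z=30, Cd²⁺: 46 e⁻, Z=48, Hg²⁺: 78 e⁻, Z=80. Si⁴⁺ < Ge⁴⁺ (same group, period 3 vs 4); Ge⁴⁺ < Ga³⁺ (both 28 e⁻, Z=32>31); Ga³⁺ < Zn²⁺ (both 28 e⁻, Z=31>30); Zn²⁺ < Cd²⁺ (same group, 1 shell fewer); Cd²⁺ < Hg²⁺ (same group, 1 shell fewer).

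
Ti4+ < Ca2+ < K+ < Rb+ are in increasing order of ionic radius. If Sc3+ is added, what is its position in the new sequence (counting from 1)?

2

Electron counts and nuclear charges: Ti4+ (Z=22, 18 e⁻), Sc3+ (Z=21, 18 e⁻), Ca2+ (Z=20, 18 e⁻), K+ (Z=19, 18 e⁻), Rb+ (Z=37, 36 e⁻). Ti4+ < Sc3+ (both 18 e⁻, Z=22>21); Sc3+ < Ca2+ (both 18 e⁻, Z=21>20); Ca2+ < K+ (both 18 e⁻, Z=20>19); K+ < Rb+ (same group, 1 shell fewer).
Merged order: Ti4+ < Sc3+ < Ca2+ < K+ < Rb+ — Sc3+ is number 2.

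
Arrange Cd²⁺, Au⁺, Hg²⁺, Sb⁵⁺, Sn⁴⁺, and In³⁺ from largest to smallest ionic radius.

Au⁺ > Hg²⁺ > Cd²⁺ > In³⁺ > Sn⁴⁺ > Sb⁵⁺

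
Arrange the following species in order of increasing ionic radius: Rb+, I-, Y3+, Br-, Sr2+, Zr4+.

First list Z and electron count for each: Zr4+: 36 e⁻, Z=40, Y3+: 36 e⁻, Z=39, Sr2+: 36 e⁻, Z=38, Rb+: 36 e⁻, Z=37, Br-: 36 e⁻, Z=35, I-: 54 e⁻, Z=53. Zr4+ < Y3+ (both 36 e⁻, Z=40>39); Y3+ < Sr2+ (isoelectronic, higher Z=39 is smaller); Sr2+ < Rb+ (both 36 e⁻, Z=38>37); Rb+ < Br- (isoelectronic, higher Z=37 is smaller); Br- < I- (same group, period 4 vs 5).

Zr4+ < Y3+ < Sr2+ < Rb+ < Br- < I-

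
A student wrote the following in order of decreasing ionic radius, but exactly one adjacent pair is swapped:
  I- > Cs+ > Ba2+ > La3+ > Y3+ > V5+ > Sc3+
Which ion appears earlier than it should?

V5+

Compare adjacent ions: V5+ and Sc3+ share 18 electrons; the higher nuclear charge on V (Z=23) contracts it more, so V5+ < Sc3+ — yet in this decreasing list V5+ sits before Sc3+. Nothing else is reversed, so V5+ should move one place to the right.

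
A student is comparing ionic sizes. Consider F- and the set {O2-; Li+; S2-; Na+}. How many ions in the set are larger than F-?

Electron counts and nuclear charges: Li+: 2 e⁻, Z=3, Na+: 10 e⁻, Z=11, F-: 10 e⁻, Z=9, O2-: 10 e⁻, Z=8, S2-: 18 e⁻, Z=16. Li+ < Na+ (same group, period 2 vs 3); Na+ < F- (both 10 e⁻, Z=11>9); F- < O2- (isoelectronic, higher Z=9 is smaller); O2- < S2- (same group, period 2 vs 3).
Relative to F-, the ions that are larger are O2-, S2-. So 2 are larger.

2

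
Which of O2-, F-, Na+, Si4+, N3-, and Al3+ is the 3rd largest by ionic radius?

F-

Each ion has 10 electrons. The ranking follows nuclear charge in reverse — greater Z gives a smaller radius. Si4+ (Z=14), Al3+ (Z=13), Na+ (Z=11), F- (Z=9), O2- (Z=8), N3- (Z=7).
That gives Si4+ < Al3+ < Na+ < F- < O2- < N3-. From the largest end, number 3 is F-.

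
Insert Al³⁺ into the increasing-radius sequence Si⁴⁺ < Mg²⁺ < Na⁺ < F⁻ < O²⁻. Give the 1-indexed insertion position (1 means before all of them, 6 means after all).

2

These species are isoelectronic with 10 electrons. The only difference is the number of protons: Si⁴⁺ (Z=14), Al³⁺ (Z=13), Mg²⁺ (Z=12), Na⁺ (Z=11), F⁻ (Z=9), O²⁻ (Z=8). The strongest nuclear pull (Si⁴⁺) gives the smallest ion.
The complete sequence is Si⁴⁺ < Al³⁺ < Mg²⁺ < Na⁺ < F⁻ < O²⁻. Al³⁺ sits at position 2.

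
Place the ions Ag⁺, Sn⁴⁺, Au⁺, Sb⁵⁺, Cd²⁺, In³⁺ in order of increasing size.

Work out protons and electrons: Sb⁵⁺: 46 e⁻, Z=51, Sn⁴⁺: 46 e⁻, Z=50, In³⁺: 46 e⁻, Z=49, Cd²⁺: 46 e⁻, Z=48, Ag⁺: 46 e⁻, Z=47, Au⁺: 78 e⁻, Z=79. Sb⁵⁺ < Sn⁴⁺ (both 46 e⁻, Z=51>50); Sn⁴⁺ < In³⁺ (isoelectronic, higher Z=50 is smaller); In³⁺ < Cd²⁺ (both 46 e⁻, Z=49>48); Cd²⁺ < Ag⁺ (both 46 e⁻, Z=48>47); Ag⁺ < Au⁺ (same group, 1 shell fewer).

Sb⁵⁺ < Sn⁴⁺ < In³⁺ < Cd²⁺ < Ag⁺ < Au⁺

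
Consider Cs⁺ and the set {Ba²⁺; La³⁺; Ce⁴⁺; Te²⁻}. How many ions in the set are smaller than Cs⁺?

All of these have 54 electrons (isoelectronic). With the same electron cloud, the ion with the most protons pulls it in tightest. Nuclear charges: Ce⁴⁺ (Z=58), La³⁺ (Z=57), Ba²⁺ (Z=56), Cs⁺ (Z=55), Te²⁻ (Z=52). Highest Z is smallest.
Overall: Ce⁴⁺ < La³⁺ < Ba²⁺ < Cs⁺ < Te²⁻. Cs⁺ has 3 below it and 1 above. So 3 are smaller.

3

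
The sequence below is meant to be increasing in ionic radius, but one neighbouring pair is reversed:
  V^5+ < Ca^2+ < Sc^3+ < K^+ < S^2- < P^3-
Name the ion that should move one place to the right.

Ca^2+

The pair Ca^2+, Sc^3+ is the wrong way round — they are isoelectronic (18 e⁻) and Sc has more protons than Ca (21 vs 20), making Sc^3+ smaller. All other adjacent pairs agree with periodic trends, so Ca^2+ is the misplaced ion.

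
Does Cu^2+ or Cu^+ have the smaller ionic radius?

Cu^2+

Same element, different charge: the more highly charged cation has fewer electrons and a greater effective nuclear charge per electron, making Cu^2+ the smallest.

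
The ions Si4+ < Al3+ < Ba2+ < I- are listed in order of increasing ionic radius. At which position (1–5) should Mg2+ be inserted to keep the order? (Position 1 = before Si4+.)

3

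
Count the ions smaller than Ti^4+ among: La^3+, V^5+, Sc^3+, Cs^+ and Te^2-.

Electron counts and nuclear charges: V^5+ has 18 e⁻ (Z=23), Ti^4+ has 18 e⁻ (Z=22), Sc^3+ has 18 e⁻ (Z=21), La^3+ has 54 e⁻ (Z=57), Cs^+ has 54 e⁻ (Z=55), Te^2- has 54 e⁻ (Z=52). V^5+ < Ti^4+ (isoelectronic, higher Z=23 is smaller); Ti^4+ < Sc^3+ (both 18 e⁻, Z=22>21); Sc^3+ < La^3+ (same group, period 4 vs 6); La^3+ < Cs^+ (isoelectronic, higher Z=57 is smaller); Cs^+ < Te^2- (both 54 e⁻, Z=55>52).
Overall: V^5+ < Ti^4+ < Sc^3+ < La^3+ < Cs^+ < Te^2-. Ti^4+ has 1 below it and 4 above. That's 1.

1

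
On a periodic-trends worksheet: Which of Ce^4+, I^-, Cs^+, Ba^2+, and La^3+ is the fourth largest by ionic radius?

La^3+

These species are isoelectronic with 54 electrons. The only difference is the number of protons: Ce^4+ (Z=58), La^3+ (Z=57), Ba^2+ (Z=56), Cs^+ (Z=55), I^- (Z=53). The strongest nuclear pull (Ce^4+) gives the smallest ion.
Ordering: Ce^4+ < La^3+ < Ba^2+ < Cs^+ < I^-. The fourth largest is La^3+.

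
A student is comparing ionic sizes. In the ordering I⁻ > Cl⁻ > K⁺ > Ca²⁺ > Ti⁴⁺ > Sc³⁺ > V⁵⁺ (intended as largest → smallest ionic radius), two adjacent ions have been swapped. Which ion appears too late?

Sc³⁺

Check each adjacent pair. Ti⁴⁺ and Sc³⁺ are reversed: Ti⁴⁺ and Sc³⁺ share 18 electrons; the higher nuclear charge on Ti (Z=22) contracts it more, so Ti⁴⁺ < Sc³⁺. No other neighbouring pair contradicts the periodic trends, so Sc³⁺ is the ion listed too late.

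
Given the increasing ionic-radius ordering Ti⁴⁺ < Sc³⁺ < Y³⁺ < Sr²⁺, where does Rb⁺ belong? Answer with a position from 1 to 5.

Ti⁴⁺ has 18 e⁻ (Z=22), Sc³⁺ has 18 e⁻ (Z=21), Y³⁺ has 36 e⁻ (Z=39), Sr²⁺ has 36 e⁻ (Z=38), Rb⁺ has 36 e⁻ (Z=37). Ti⁴⁺ < Sc³⁺ (isoelectronic, higher Z=22 is smaller); Sc³⁺ < Y³⁺ (same group, period 4 vs 5); Y³⁺ < Sr²⁺ (isoelectronic, higher Z=39 is smaller); Sr²⁺ < Rb⁺ (both 36 e⁻, Z=38>37).
The complete sequence is Ti⁴⁺ < Sc³⁺ < Y³⁺ < Sr²⁺ < Rb⁺. Rb⁺ sits at position 5.

5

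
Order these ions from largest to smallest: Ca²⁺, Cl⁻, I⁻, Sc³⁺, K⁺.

Sc³⁺ (Z=21, 18 e⁻), Ca²⁺ (Z=20, 18 e⁻), K⁺ (Z=19, 18 e⁻), Cl⁻ (Z=17, 18 e⁻), I⁻ (Z=53, 54 e⁻). Sc³⁺ < Ca²⁺ (both 18 e⁻, Z=21>20); Ca²⁺ < K⁺ (isoelectronic, higher Z=20 is smaller); K⁺ < Cl⁻ (isoelectronic, higher Z=19 is smaller); Cl⁻ < I⁻ (same group, period 3 vs 5).

I⁻ > Cl⁻ > K⁺ > Ca²⁺ > Sc³⁺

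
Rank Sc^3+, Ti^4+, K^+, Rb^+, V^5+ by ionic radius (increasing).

V^5+ < Ti^4+ < Sc^3+ < K^+ < Rb^+

First list Z and electron count for each: V^5+ (Z=23, 18 e⁻), Ti^4+ (Z=22, 18 e⁻), Sc^3+ (Z=21, 18 e⁻), K^+ (Z=19, 18 e⁻), Rb^+ (Z=37, 36 e⁻). V^5+ < Ti^4+ (isoelectronic, higher Z=23 is smaller); Ti^4+ < Sc^3+ (isoelectronic, higher Z=22 is smaller); Sc^3+ < K^+ (both 18 e⁻, Z=21>19); K^+ < Rb^+ (same group, 1 shell fewer).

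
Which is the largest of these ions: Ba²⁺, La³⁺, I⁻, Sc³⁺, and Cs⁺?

Electron counts and nuclear charges: Sc³⁺: 18 e⁻, Z=21, La³⁺: 54 e⁻, Z=57, Ba²⁺: 54 e⁻, Z=56, Cs⁺: 54 e⁻, Z=55, I⁻: 54 e⁻, Z=53. Sc³⁺ < La³⁺ (same group, 2 shells fewer); La³⁺ < Ba²⁺ (isoelectronic, higher Z=57 is smaller); Ba²⁺ < Cs⁺ (both 54 e⁻, Z=56>55); Cs⁺ < I⁻ (isoelectronic, higher Z=55 is smaller).

I⁻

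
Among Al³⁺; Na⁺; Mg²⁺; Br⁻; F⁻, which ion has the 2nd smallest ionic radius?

Mg²⁺

Al³⁺ (Z=13, 10 e⁻), Mg²⁺ (Z=12, 10 e⁻), Na⁺ (Z=11, 10 e⁻), F⁻ (Z=9, 10 e⁻), Br⁻ (Z=35, 36 e⁻). Al³⁺ < Mg²⁺ (isoelectronic, higher Z=13 is smaller); Mg²⁺ < Na⁺ (both 10 e⁻, Z=12>11); Na⁺ < F⁻ (isoelectronic, higher Z=11 is smaller); F⁻ < Br⁻ (same group, 2 shells fewer).
That gives Al³⁺ < Mg²⁺ < Na⁺ < F⁻ < Br⁻. From the smallest end, number 2 is Mg²⁺.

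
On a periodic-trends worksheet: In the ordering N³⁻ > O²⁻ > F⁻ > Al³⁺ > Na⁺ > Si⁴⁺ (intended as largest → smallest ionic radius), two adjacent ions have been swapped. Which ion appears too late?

Na⁺

The pair Al³⁺, Na⁺ is the wrong way round — they are isoelectronic (10 e⁻) and Al has more protons than Na (13 vs 11), making Al³⁺ smaller. All other adjacent pairs agree with periodic trends, so Na⁺ is the misplaced ion.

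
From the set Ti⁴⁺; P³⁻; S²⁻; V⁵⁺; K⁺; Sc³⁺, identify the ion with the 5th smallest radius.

All of these have 18 electrons (isoelectronic). With the same electron cloud, the ion with the most protons pulls it in tightest. Nuclear charges: V⁵⁺ (Z=23), Ti⁴⁺ (Z=22), Sc³⁺ (Z=21), K⁺ (Z=19), S²⁻ (Z=16), P³⁻ (Z=15). Highest Z is smallest.
That gives V⁵⁺ < Ti⁴⁺ < Sc³⁺ < K⁺ < S²⁻ < P³⁻. From the smallest end, number 5 is S²⁻.

S²⁻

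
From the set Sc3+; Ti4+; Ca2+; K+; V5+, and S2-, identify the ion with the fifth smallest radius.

Each ion has 18 electrons. The ranking follows nuclear charge in reverse — greater Z gives a smaller radius. V5+ (Z=23), Ti4+ (Z=22), Sc3+ (Z=21), Ca2+ (Z=20), K+ (Z=19), S2- (Z=16).
So the order is V5+ < Ti4+ < Sc3+ < Ca2+ < K+ < S2-; the 5th-smallest ion is K+.

K+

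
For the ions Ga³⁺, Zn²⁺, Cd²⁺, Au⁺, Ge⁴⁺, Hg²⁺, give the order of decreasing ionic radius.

Au⁺ > Hg²⁺ > Cd²⁺ > Zn²⁺ > Ga³⁺ > Ge⁴⁺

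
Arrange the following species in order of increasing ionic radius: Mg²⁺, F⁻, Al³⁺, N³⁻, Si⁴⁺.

Si⁴⁺ < Al³⁺ < Mg²⁺ < F⁻ < N³⁻

Isoelectronic series (10 e⁻ each). Size is set by nuclear charge: more protons means a smaller ion. Si⁴⁺ (Z=14), Al³⁺ (Z=13), Mg²⁺ (Z=12), F⁻ (Z=9), N³⁻ (Z=7).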